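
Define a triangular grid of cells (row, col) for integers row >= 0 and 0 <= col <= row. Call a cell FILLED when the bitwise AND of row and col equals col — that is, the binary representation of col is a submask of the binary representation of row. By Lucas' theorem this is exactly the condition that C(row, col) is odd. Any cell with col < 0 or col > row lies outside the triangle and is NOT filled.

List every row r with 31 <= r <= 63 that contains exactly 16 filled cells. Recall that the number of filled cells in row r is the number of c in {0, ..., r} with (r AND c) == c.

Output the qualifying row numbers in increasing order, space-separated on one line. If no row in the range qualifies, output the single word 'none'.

Answer: 39 43 45 46 51 53 54 57 58 60

Derivation:
Row r has 2^popcount(r) filled cells, so we need popcount(r) = log2(16) = 4.
Scan r = 31..63 and keep those with exactly 4 one-bits:
r=31=11111 popcount=5 -> skip
r=32=100000 popcount=1 -> skip
r=33=100001 popcount=2 -> skip
r=34=100010 popcount=2 -> skip
r=35=100011 popcount=3 -> skip
r=36=100100 popcount=2 -> skip
r=37=100101 popcount=3 -> skip
r=38=100110 popcount=3 -> skip
r=39=100111 popcount=4 -> KEEP
r=40=101000 popcount=2 -> skip
r=41=101001 popcount=3 -> skip
r=42=101010 popcount=3 -> skip
r=43=101011 popcount=4 -> KEEP
r=44=101100 popcount=3 -> skip
r=45=101101 popcount=4 -> KEEP
r=46=101110 popcount=4 -> KEEP
r=47=101111 popcount=5 -> skip
r=48=110000 popcount=2 -> skip
r=49=110001 popcount=3 -> skip
r=50=110010 popcount=3 -> skip
r=51=110011 popcount=4 -> KEEP
r=52=110100 popcount=3 -> skip
r=53=110101 popcount=4 -> KEEP
r=54=110110 popcount=4 -> KEEP
r=55=110111 popcount=5 -> skip
r=56=111000 popcount=3 -> skip
r=57=111001 popcount=4 -> KEEP
r=58=111010 popcount=4 -> KEEP
r=59=111011 popcount=5 -> skip
r=60=111100 popcount=4 -> KEEP
r=61=111101 popcount=5 -> skip
r=62=111110 popcount=5 -> skip
r=63=111111 popcount=6 -> skip
Kept rows: 39 43 45 46 51 53 54 57 58 60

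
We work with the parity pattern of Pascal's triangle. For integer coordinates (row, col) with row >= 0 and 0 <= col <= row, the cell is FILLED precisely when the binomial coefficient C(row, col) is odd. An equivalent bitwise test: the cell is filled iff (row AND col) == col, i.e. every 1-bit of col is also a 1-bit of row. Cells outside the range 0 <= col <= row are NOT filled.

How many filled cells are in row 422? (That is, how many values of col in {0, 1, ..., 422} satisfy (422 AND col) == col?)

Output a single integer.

Answer: 32

Derivation:
422 in binary = 110100110
popcount(422) = number of 1-bits in 110100110 = 5
A col c satisfies (422 AND c) == c iff every set bit of c is also set in 422; each of the 5 set bits of 422 can independently be on or off in c.
count = 2^5 = 32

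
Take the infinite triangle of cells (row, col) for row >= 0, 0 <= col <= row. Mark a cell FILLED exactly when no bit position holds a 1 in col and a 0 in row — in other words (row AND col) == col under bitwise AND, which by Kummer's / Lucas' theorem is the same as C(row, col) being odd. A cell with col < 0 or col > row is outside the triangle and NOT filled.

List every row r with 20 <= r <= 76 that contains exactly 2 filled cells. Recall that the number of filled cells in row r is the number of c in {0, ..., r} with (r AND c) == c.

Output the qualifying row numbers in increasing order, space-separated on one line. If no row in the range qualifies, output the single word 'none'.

Row r has 2^popcount(r) filled cells, so we need popcount(r) = log2(2) = 1.
Scan r = 20..76 and keep those with exactly 1 one-bits:
r=20=10100 popcount=2 -> skip
r=21=10101 popcount=3 -> skip
r=22=10110 popcount=3 -> skip
r=23=10111 popcount=4 -> skip
r=24=11000 popcount=2 -> skip
r=25=11001 popcount=3 -> skip
r=26=11010 popcount=3 -> skip
r=27=11011 popcount=4 -> skip
r=28=11100 popcount=3 -> skip
r=29=11101 popcount=4 -> skip
r=30=11110 popcount=4 -> skip
r=31=11111 popcount=5 -> skip
r=32=100000 popcount=1 -> KEEP
r=33=100001 popcount=2 -> skip
r=34=100010 popcount=2 -> skip
r=35=100011 popcount=3 -> skip
r=36=100100 popcount=2 -> skip
r=37=100101 popcount=3 -> skip
r=38=100110 popcount=3 -> skip
r=39=100111 popcount=4 -> skip
r=40=101000 popcount=2 -> skip
r=41=101001 popcount=3 -> skip
r=42=101010 popcount=3 -> skip
r=43=101011 popcount=4 -> skip
r=44=101100 popcount=3 -> skip
r=45=101101 popcount=4 -> skip
r=46=101110 popcount=4 -> skip
r=47=101111 popcount=5 -> skip
r=48=110000 popcount=2 -> skip
r=49=110001 popcount=3 -> skip
r=50=110010 popcount=3 -> skip
r=51=110011 popcount=4 -> skip
r=52=110100 popcount=3 -> skip
r=53=110101 popcount=4 -> skip
r=54=110110 popcount=4 -> skip
r=55=110111 popcount=5 -> skip
r=56=111000 popcount=3 -> skip
r=57=111001 popcount=4 -> skip
r=58=111010 popcount=4 -> skip
r=59=111011 popcount=5 -> skip
r=60=111100 popcount=4 -> skip
r=61=111101 popcount=5 -> skip
r=62=111110 popcount=5 -> skip
r=63=111111 popcount=6 -> skip
r=64=1000000 popcount=1 -> KEEP
r=65=1000001 popcount=2 -> skip
r=66=1000010 popcount=2 -> skip
r=67=1000011 popcount=3 -> skip
r=68=1000100 popcount=2 -> skip
r=69=1000101 popcount=3 -> skip
r=70=1000110 popcount=3 -> skip
r=71=1000111 popcount=4 -> skip
r=72=1001000 popcount=2 -> skip
r=73=1001001 popcount=3 -> skip
r=74=1001010 popcount=3 -> skip
r=75=1001011 popcount=4 -> skip
r=76=1001100 popcount=3 -> skip
Kept rows: 32 64

Answer: 32 64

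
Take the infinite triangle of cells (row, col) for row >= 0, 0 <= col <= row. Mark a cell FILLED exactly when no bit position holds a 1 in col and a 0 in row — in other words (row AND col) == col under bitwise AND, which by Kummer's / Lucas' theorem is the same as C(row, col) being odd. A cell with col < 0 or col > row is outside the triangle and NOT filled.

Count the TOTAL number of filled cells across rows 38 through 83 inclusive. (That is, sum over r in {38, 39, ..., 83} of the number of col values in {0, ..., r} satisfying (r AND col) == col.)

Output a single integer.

Answer: 654

Derivation:
r38=100110 pc3: +8 =8
r39=100111 pc4: +16 =24
r40=101000 pc2: +4 =28
r41=101001 pc3: +8 =36
r42=101010 pc3: +8 =44
r43=101011 pc4: +16 =60
r44=101100 pc3: +8 =68
r45=101101 pc4: +16 =84
r46=101110 pc4: +16 =100
r47=101111 pc5: +32 =132
r48=110000 pc2: +4 =136
r49=110001 pc3: +8 =144
r50=110010 pc3: +8 =152
r51=110011 pc4: +16 =168
r52=110100 pc3: +8 =176
r53=110101 pc4: +16 =192
r54=110110 pc4: +16 =208
r55=110111 pc5: +32 =240
r56=111000 pc3: +8 =248
r57=111001 pc4: +16 =264
r58=111010 pc4: +16 =280
r59=111011 pc5: +32 =312
r60=111100 pc4: +16 =328
r61=111101 pc5: +32 =360
r62=111110 pc5: +32 =392
r63=111111 pc6: +64 =456
r64=1000000 pc1: +2 =458
r65=1000001 pc2: +4 =462
r66=1000010 pc2: +4 =466
r67=1000011 pc3: +8 =474
r68=1000100 pc2: +4 =478
r69=1000101 pc3: +8 =486
r70=1000110 pc3: +8 =494
r71=1000111 pc4: +16 =510
r72=1001000 pc2: +4 =514
r73=1001001 pc3: +8 =522
r74=1001010 pc3: +8 =530
r75=1001011 pc4: +16 =546
r76=1001100 pc3: +8 =554
r77=1001101 pc4: +16 =570
r78=1001110 pc4: +16 =586
r79=1001111 pc5: +32 =618
r80=1010000 pc2: +4 =622
r81=1010001 pc3: +8 =630
r82=1010010 pc3: +8 =638
r83=1010011 pc4: +16 =654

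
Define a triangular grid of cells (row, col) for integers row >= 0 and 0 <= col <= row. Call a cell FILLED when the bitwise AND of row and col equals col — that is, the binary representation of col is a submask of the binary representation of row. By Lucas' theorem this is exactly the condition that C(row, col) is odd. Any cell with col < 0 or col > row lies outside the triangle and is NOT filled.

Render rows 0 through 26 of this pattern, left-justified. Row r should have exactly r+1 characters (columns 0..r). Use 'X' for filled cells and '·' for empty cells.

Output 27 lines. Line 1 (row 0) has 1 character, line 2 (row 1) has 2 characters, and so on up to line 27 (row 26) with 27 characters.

Answer: X
XX
X·X
XXXX
X···X
XX··XX
X·X·X·X
XXXXXXXX
X·······X
XX······XX
X·X·····X·X
XXXX····XXXX
X···X···X···X
XX··XX··XX··XX
X·X·X·X·X·X·X·X
XXXXXXXXXXXXXXXX
X···············X
XX··············XX
X·X·············X·X
XXXX············XXXX
X···X···········X···X
XX··XX··········XX··XX
X·X·X·X·········X·X·X·X
XXXXXXXX········XXXXXXXX
X·······X·······X·······X
XX······XX······XX······XX
X·X·····X·X·····X·X·····X·X

Derivation:
r0=0: X
r1=1: XX
r2=10: X·X
r3=11: XXXX
r4=100: X···X
r5=101: XX··XX
r6=110: X·X·X·X
r7=111: XXXXXXXX
r8=1000: X·······X
r9=1001: XX······XX
r10=1010: X·X·····X·X
r11=1011: XXXX····XXXX
r12=1100: X···X···X···X
r13=1101: XX··XX··XX··XX
r14=1110: X·X·X·X·X·X·X·X
r15=1111: XXXXXXXXXXXXXXXX
r16=10000: X···············X
r17=10001: XX··············XX
r18=10010: X·X·············X·X
r19=10011: XXXX············XXXX
r20=10100: X···X···········X···X
r21=10101: XX··XX··········XX··XX
r22=10110: X·X·X·X·········X·X·X·X
r23=10111: XXXXXXXX········XXXXXXXX
r24=11000: X·······X·······X·······X
r25=11001: XX······XX······XX······XX
r26=11010: X·X·····X·X·····X·X·····X·X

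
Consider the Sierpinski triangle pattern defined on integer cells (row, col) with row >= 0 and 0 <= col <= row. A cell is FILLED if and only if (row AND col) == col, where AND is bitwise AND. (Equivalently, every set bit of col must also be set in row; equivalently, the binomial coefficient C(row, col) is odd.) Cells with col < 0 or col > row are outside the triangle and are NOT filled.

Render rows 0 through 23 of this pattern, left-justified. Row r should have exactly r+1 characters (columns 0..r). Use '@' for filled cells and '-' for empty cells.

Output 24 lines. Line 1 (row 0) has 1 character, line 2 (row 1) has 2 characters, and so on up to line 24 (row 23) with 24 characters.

Answer: @
@@
@-@
@@@@
@---@
@@--@@
@-@-@-@
@@@@@@@@
@-------@
@@------@@
@-@-----@-@
@@@@----@@@@
@---@---@---@
@@--@@--@@--@@
@-@-@-@-@-@-@-@
@@@@@@@@@@@@@@@@
@---------------@
@@--------------@@
@-@-------------@-@
@@@@------------@@@@
@---@-----------@---@
@@--@@----------@@--@@
@-@-@-@---------@-@-@-@
@@@@@@@@--------@@@@@@@@

Derivation:
r0=0: @
r1=1: @@
r2=10: @-@
r3=11: @@@@
r4=100: @---@
r5=101: @@--@@
r6=110: @-@-@-@
r7=111: @@@@@@@@
r8=1000: @-------@
r9=1001: @@------@@
r10=1010: @-@-----@-@
r11=1011: @@@@----@@@@
r12=1100: @---@---@---@
r13=1101: @@--@@--@@--@@
r14=1110: @-@-@-@-@-@-@-@
r15=1111: @@@@@@@@@@@@@@@@
r16=10000: @---------------@
r17=10001: @@--------------@@
r18=10010: @-@-------------@-@
r19=10011: @@@@------------@@@@
r20=10100: @---@-----------@---@
r21=10101: @@--@@----------@@--@@
r22=10110: @-@-@-@---------@-@-@-@
r23=10111: @@@@@@@@--------@@@@@@@@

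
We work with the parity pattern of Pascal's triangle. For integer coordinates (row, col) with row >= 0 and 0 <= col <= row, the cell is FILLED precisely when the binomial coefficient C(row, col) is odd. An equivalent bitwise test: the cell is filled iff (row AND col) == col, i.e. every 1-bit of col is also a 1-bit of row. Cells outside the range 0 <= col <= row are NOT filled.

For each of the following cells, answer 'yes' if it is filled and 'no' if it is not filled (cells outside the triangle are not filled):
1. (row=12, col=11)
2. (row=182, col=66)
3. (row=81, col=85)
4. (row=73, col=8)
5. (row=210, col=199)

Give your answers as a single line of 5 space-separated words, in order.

(12,11): row=0b1100, col=0b1011, row AND col = 0b1000 = 8; 8 != 11 -> empty
(182,66): row=0b10110110, col=0b1000010, row AND col = 0b10 = 2; 2 != 66 -> empty
(81,85): col outside [0, 81] -> not filled
(73,8): row=0b1001001, col=0b1000, row AND col = 0b1000 = 8; 8 == 8 -> filled
(210,199): row=0b11010010, col=0b11000111, row AND col = 0b11000010 = 194; 194 != 199 -> empty

Answer: no no no yes no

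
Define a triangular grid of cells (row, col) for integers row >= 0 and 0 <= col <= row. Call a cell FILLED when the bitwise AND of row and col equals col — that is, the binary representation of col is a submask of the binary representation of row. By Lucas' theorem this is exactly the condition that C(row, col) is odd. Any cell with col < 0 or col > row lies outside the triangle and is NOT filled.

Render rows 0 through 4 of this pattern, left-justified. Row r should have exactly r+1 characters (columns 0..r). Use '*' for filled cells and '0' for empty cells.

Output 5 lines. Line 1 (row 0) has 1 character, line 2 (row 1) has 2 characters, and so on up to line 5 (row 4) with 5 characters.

Answer: *
**
*0*
****
*000*

Derivation:
r0=0: *
r1=1: **
r2=10: *0*
r3=11: ****
r4=100: *000*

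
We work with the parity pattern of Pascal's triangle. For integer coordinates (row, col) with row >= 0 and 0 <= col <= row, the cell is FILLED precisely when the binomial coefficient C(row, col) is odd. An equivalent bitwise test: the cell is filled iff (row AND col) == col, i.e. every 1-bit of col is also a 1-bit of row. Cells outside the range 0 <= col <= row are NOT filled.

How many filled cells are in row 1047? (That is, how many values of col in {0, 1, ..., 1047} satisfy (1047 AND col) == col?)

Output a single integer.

1047 in binary = 10000010111
popcount(1047) = number of 1-bits in 10000010111 = 5
A col c satisfies (1047 AND c) == c iff every set bit of c is also set in 1047; each of the 5 set bits of 1047 can independently be on or off in c.
count = 2^5 = 32

Answer: 32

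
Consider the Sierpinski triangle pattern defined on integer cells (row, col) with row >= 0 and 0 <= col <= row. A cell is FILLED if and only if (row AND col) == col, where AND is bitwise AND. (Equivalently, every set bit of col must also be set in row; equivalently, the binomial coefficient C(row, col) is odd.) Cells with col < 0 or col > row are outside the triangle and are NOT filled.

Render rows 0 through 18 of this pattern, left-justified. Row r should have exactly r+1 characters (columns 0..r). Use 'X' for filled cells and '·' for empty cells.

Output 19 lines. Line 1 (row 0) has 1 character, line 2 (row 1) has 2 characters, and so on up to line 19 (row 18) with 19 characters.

Answer: X
XX
X·X
XXXX
X···X
XX··XX
X·X·X·X
XXXXXXXX
X·······X
XX······XX
X·X·····X·X
XXXX····XXXX
X···X···X···X
XX··XX··XX··XX
X·X·X·X·X·X·X·X
XXXXXXXXXXXXXXXX
X···············X
XX··············XX
X·X·············X·X

Derivation:
r0=0: X
r1=1: XX
r2=10: X·X
r3=11: XXXX
r4=100: X···X
r5=101: XX··XX
r6=110: X·X·X·X
r7=111: XXXXXXXX
r8=1000: X·······X
r9=1001: XX······XX
r10=1010: X·X·····X·X
r11=1011: XXXX····XXXX
r12=1100: X···X···X···X
r13=1101: XX··XX··XX··XX
r14=1110: X·X·X·X·X·X·X·X
r15=1111: XXXXXXXXXXXXXXXX
r16=10000: X···············X
r17=10001: XX··············XX
r18=10010: X·X·············X·X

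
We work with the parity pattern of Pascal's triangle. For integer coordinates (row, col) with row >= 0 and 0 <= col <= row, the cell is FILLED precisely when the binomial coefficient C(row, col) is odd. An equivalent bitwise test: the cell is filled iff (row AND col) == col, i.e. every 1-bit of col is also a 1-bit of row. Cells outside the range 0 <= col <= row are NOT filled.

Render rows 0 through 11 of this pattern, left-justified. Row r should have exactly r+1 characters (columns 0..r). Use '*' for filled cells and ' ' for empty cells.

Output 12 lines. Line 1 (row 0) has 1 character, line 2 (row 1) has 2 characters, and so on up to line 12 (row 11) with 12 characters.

Answer: *
**
* *
****
*   *
**  **
* * * *
********
*       *
**      **
* *     * *
****    ****

Derivation:
r0=0: *
r1=1: **
r2=10: * *
r3=11: ****
r4=100: *   *
r5=101: **  **
r6=110: * * * *
r7=111: ********
r8=1000: *       *
r9=1001: **      **
r10=1010: * *     * *
r11=1011: ****    ****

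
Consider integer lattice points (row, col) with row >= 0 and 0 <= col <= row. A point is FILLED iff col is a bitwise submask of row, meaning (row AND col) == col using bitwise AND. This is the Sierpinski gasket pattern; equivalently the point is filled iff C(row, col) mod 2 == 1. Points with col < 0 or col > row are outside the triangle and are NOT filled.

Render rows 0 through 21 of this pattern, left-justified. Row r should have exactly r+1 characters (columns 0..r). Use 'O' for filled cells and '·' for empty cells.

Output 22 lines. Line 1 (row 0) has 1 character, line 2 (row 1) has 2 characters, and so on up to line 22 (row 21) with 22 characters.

Answer: O
OO
O·O
OOOO
O···O
OO··OO
O·O·O·O
OOOOOOOO
O·······O
OO······OO
O·O·····O·O
OOOO····OOOO
O···O···O···O
OO··OO··OO··OO
O·O·O·O·O·O·O·O
OOOOOOOOOOOOOOOO
O···············O
OO··············OO
O·O·············O·O
OOOO············OOOO
O···O···········O···O
OO··OO··········OO··OO

Derivation:
r0=0: O
r1=1: OO
r2=10: O·O
r3=11: OOOO
r4=100: O···O
r5=101: OO··OO
r6=110: O·O·O·O
r7=111: OOOOOOOO
r8=1000: O·······O
r9=1001: OO······OO
r10=1010: O·O·····O·O
r11=1011: OOOO····OOOO
r12=1100: O···O···O···O
r13=1101: OO··OO··OO··OO
r14=1110: O·O·O·O·O·O·O·O
r15=1111: OOOOOOOOOOOOOOOO
r16=10000: O···············O
r17=10001: OO··············OO
r18=10010: O·O·············O·O
r19=10011: OOOO············OOOO
r20=10100: O···O···········O···O
r21=10101: OO··OO··········OO··OO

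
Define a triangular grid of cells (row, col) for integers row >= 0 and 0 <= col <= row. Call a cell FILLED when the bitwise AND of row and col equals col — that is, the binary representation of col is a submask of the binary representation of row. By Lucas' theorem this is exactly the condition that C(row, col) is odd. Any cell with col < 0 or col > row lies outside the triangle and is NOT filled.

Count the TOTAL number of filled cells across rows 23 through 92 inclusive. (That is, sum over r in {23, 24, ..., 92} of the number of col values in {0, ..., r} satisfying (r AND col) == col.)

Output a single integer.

r23=10111 pc4: +16 =16
r24=11000 pc2: +4 =20
r25=11001 pc3: +8 =28
r26=11010 pc3: +8 =36
r27=11011 pc4: +16 =52
r28=11100 pc3: +8 =60
r29=11101 pc4: +16 =76
r30=11110 pc4: +16 =92
r31=11111 pc5: +32 =124
r32=100000 pc1: +2 =126
r33=100001 pc2: +4 =130
r34=100010 pc2: +4 =134
r35=100011 pc3: +8 =142
r36=100100 pc2: +4 =146
r37=100101 pc3: +8 =154
r38=100110 pc3: +8 =162
r39=100111 pc4: +16 =178
r40=101000 pc2: +4 =182
r41=101001 pc3: +8 =190
r42=101010 pc3: +8 =198
r43=101011 pc4: +16 =214
r44=101100 pc3: +8 =222
r45=101101 pc4: +16 =238
r46=101110 pc4: +16 =254
r47=101111 pc5: +32 =286
r48=110000 pc2: +4 =290
r49=110001 pc3: +8 =298
r50=110010 pc3: +8 =306
r51=110011 pc4: +16 =322
r52=110100 pc3: +8 =330
r53=110101 pc4: +16 =346
r54=110110 pc4: +16 =362
r55=110111 pc5: +32 =394
r56=111000 pc3: +8 =402
r57=111001 pc4: +16 =418
r58=111010 pc4: +16 =434
r59=111011 pc5: +32 =466
r60=111100 pc4: +16 =482
r61=111101 pc5: +32 =514
r62=111110 pc5: +32 =546
r63=111111 pc6: +64 =610
r64=1000000 pc1: +2 =612
r65=1000001 pc2: +4 =616
r66=1000010 pc2: +4 =620
r67=1000011 pc3: +8 =628
r68=1000100 pc2: +4 =632
r69=1000101 pc3: +8 =640
r70=1000110 pc3: +8 =648
r71=1000111 pc4: +16 =664
r72=1001000 pc2: +4 =668
r73=1001001 pc3: +8 =676
r74=1001010 pc3: +8 =684
r75=1001011 pc4: +16 =700
r76=1001100 pc3: +8 =708
r77=1001101 pc4: +16 =724
r78=1001110 pc4: +16 =740
r79=1001111 pc5: +32 =772
r80=1010000 pc2: +4 =776
r81=1010001 pc3: +8 =784
r82=1010010 pc3: +8 =792
r83=1010011 pc4: +16 =808
r84=1010100 pc3: +8 =816
r85=1010101 pc4: +16 =832
r86=1010110 pc4: +16 =848
r87=1010111 pc5: +32 =880
r88=1011000 pc3: +8 =888
r89=1011001 pc4: +16 =904
r90=1011010 pc4: +16 =920
r91=1011011 pc5: +32 =952
r92=1011100 pc4: +16 =968

Answer: 968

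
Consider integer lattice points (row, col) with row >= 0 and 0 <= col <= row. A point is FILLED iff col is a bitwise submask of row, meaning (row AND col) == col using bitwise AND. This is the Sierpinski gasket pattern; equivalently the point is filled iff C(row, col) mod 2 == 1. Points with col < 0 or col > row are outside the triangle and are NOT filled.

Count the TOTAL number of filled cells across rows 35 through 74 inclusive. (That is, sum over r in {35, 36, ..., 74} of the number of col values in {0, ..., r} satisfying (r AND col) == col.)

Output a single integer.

Answer: 550

Derivation:
r35=100011 pc3: +8 =8
r36=100100 pc2: +4 =12
r37=100101 pc3: +8 =20
r38=100110 pc3: +8 =28
r39=100111 pc4: +16 =44
r40=101000 pc2: +4 =48
r41=101001 pc3: +8 =56
r42=101010 pc3: +8 =64
r43=101011 pc4: +16 =80
r44=101100 pc3: +8 =88
r45=101101 pc4: +16 =104
r46=101110 pc4: +16 =120
r47=101111 pc5: +32 =152
r48=110000 pc2: +4 =156
r49=110001 pc3: +8 =164
r50=110010 pc3: +8 =172
r51=110011 pc4: +16 =188
r52=110100 pc3: +8 =196
r53=110101 pc4: +16 =212
r54=110110 pc4: +16 =228
r55=110111 pc5: +32 =260
r56=111000 pc3: +8 =268
r57=111001 pc4: +16 =284
r58=111010 pc4: +16 =300
r59=111011 pc5: +32 =332
r60=111100 pc4: +16 =348
r61=111101 pc5: +32 =380
r62=111110 pc5: +32 =412
r63=111111 pc6: +64 =476
r64=1000000 pc1: +2 =478
r65=1000001 pc2: +4 =482
r66=1000010 pc2: +4 =486
r67=1000011 pc3: +8 =494
r68=1000100 pc2: +4 =498
r69=1000101 pc3: +8 =506
r70=1000110 pc3: +8 =514
r71=1000111 pc4: +16 =530
r72=1001000 pc2: +4 =534
r73=1001001 pc3: +8 =542
r74=1001010 pc3: +8 =550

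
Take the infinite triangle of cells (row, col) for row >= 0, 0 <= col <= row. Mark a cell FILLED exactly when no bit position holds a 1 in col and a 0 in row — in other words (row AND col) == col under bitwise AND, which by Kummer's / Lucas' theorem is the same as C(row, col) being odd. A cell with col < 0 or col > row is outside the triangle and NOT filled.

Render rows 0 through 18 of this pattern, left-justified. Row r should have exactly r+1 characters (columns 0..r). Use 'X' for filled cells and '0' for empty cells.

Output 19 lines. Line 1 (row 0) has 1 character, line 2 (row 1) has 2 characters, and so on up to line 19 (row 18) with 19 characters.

r0=0: X
r1=1: XX
r2=10: X0X
r3=11: XXXX
r4=100: X000X
r5=101: XX00XX
r6=110: X0X0X0X
r7=111: XXXXXXXX
r8=1000: X0000000X
r9=1001: XX000000XX
r10=1010: X0X00000X0X
r11=1011: XXXX0000XXXX
r12=1100: X000X000X000X
r13=1101: XX00XX00XX00XX
r14=1110: X0X0X0X0X0X0X0X
r15=1111: XXXXXXXXXXXXXXXX
r16=10000: X000000000000000X
r17=10001: XX00000000000000XX
r18=10010: X0X0000000000000X0X

Answer: X
XX
X0X
XXXX
X000X
XX00XX
X0X0X0X
XXXXXXXX
X0000000X
XX000000XX
X0X00000X0X
XXXX0000XXXX
X000X000X000X
XX00XX00XX00XX
X0X0X0X0X0X0X0X
XXXXXXXXXXXXXXXX
X000000000000000X
XX00000000000000XX
X0X0000000000000X0X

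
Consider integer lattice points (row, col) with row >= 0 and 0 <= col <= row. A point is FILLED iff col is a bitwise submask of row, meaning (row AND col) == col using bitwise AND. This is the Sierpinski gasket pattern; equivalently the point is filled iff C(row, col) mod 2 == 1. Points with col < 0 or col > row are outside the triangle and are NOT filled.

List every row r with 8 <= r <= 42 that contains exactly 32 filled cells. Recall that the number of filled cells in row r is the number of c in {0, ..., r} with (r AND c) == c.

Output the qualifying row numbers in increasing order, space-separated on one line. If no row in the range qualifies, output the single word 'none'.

Row r has 2^popcount(r) filled cells, so we need popcount(r) = log2(32) = 5.
Scan r = 8..42 and keep those with exactly 5 one-bits:
r=8=1000 popcount=1 -> skip
r=9=1001 popcount=2 -> skip
r=10=1010 popcount=2 -> skip
r=11=1011 popcount=3 -> skip
r=12=1100 popcount=2 -> skip
r=13=1101 popcount=3 -> skip
r=14=1110 popcount=3 -> skip
r=15=1111 popcount=4 -> skip
r=16=10000 popcount=1 -> skip
r=17=10001 popcount=2 -> skip
r=18=10010 popcount=2 -> skip
r=19=10011 popcount=3 -> skip
r=20=10100 popcount=2 -> skip
r=21=10101 popcount=3 -> skip
r=22=10110 popcount=3 -> skip
r=23=10111 popcount=4 -> skip
r=24=11000 popcount=2 -> skip
r=25=11001 popcount=3 -> skip
r=26=11010 popcount=3 -> skip
r=27=11011 popcount=4 -> skip
r=28=11100 popcount=3 -> skip
r=29=11101 popcount=4 -> skip
r=30=11110 popcount=4 -> skip
r=31=11111 popcount=5 -> KEEP
r=32=100000 popcount=1 -> skip
r=33=100001 popcount=2 -> skip
r=34=100010 popcount=2 -> skip
r=35=100011 popcount=3 -> skip
r=36=100100 popcount=2 -> skip
r=37=100101 popcount=3 -> skip
r=38=100110 popcount=3 -> skip
r=39=100111 popcount=4 -> skip
r=40=101000 popcount=2 -> skip
r=41=101001 popcount=3 -> skip
r=42=101010 popcount=3 -> skip
Kept rows: 31

Answer: 31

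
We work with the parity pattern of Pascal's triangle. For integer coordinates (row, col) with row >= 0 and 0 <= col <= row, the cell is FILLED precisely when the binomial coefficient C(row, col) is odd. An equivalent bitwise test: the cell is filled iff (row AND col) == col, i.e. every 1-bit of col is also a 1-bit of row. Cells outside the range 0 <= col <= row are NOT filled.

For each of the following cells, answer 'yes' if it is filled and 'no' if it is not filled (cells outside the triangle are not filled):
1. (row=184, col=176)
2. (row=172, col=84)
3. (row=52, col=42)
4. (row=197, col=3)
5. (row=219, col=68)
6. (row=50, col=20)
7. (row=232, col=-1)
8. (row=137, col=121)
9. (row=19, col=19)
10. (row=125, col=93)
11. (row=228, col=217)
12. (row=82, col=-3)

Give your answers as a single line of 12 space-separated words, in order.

Answer: yes no no no no no no no yes yes no no

Derivation:
(184,176): row=0b10111000, col=0b10110000, row AND col = 0b10110000 = 176; 176 == 176 -> filled
(172,84): row=0b10101100, col=0b1010100, row AND col = 0b100 = 4; 4 != 84 -> empty
(52,42): row=0b110100, col=0b101010, row AND col = 0b100000 = 32; 32 != 42 -> empty
(197,3): row=0b11000101, col=0b11, row AND col = 0b1 = 1; 1 != 3 -> empty
(219,68): row=0b11011011, col=0b1000100, row AND col = 0b1000000 = 64; 64 != 68 -> empty
(50,20): row=0b110010, col=0b10100, row AND col = 0b10000 = 16; 16 != 20 -> empty
(232,-1): col outside [0, 232] -> not filled
(137,121): row=0b10001001, col=0b1111001, row AND col = 0b1001 = 9; 9 != 121 -> empty
(19,19): row=0b10011, col=0b10011, row AND col = 0b10011 = 19; 19 == 19 -> filled
(125,93): row=0b1111101, col=0b1011101, row AND col = 0b1011101 = 93; 93 == 93 -> filled
(228,217): row=0b11100100, col=0b11011001, row AND col = 0b11000000 = 192; 192 != 217 -> empty
(82,-3): col outside [0, 82] -> not filled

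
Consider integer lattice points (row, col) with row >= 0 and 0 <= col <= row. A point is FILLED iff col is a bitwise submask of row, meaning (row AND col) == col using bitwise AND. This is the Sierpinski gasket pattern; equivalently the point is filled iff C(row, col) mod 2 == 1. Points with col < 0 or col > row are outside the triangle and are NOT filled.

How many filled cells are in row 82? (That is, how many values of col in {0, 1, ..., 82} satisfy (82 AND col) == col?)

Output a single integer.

Answer: 8

Derivation:
82 in binary = 1010010
popcount(82) = number of 1-bits in 1010010 = 3
A col c satisfies (82 AND c) == c iff every set bit of c is also set in 82; each of the 3 set bits of 82 can independently be on or off in c.
count = 2^3 = 8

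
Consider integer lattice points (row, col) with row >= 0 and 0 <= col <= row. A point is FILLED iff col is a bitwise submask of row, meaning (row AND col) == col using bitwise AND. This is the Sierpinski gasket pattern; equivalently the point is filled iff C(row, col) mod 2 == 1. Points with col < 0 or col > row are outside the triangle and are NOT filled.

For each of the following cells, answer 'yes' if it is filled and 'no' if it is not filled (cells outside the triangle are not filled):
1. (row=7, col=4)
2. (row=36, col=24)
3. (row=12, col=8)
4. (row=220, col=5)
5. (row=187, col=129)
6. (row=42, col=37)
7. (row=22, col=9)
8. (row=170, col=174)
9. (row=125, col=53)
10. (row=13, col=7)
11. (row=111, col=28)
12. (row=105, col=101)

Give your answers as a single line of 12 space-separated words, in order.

(7,4): row=0b111, col=0b100, row AND col = 0b100 = 4; 4 == 4 -> filled
(36,24): row=0b100100, col=0b11000, row AND col = 0b0 = 0; 0 != 24 -> empty
(12,8): row=0b1100, col=0b1000, row AND col = 0b1000 = 8; 8 == 8 -> filled
(220,5): row=0b11011100, col=0b101, row AND col = 0b100 = 4; 4 != 5 -> empty
(187,129): row=0b10111011, col=0b10000001, row AND col = 0b10000001 = 129; 129 == 129 -> filled
(42,37): row=0b101010, col=0b100101, row AND col = 0b100000 = 32; 32 != 37 -> empty
(22,9): row=0b10110, col=0b1001, row AND col = 0b0 = 0; 0 != 9 -> empty
(170,174): col outside [0, 170] -> not filled
(125,53): row=0b1111101, col=0b110101, row AND col = 0b110101 = 53; 53 == 53 -> filled
(13,7): row=0b1101, col=0b111, row AND col = 0b101 = 5; 5 != 7 -> empty
(111,28): row=0b1101111, col=0b11100, row AND col = 0b1100 = 12; 12 != 28 -> empty
(105,101): row=0b1101001, col=0b1100101, row AND col = 0b1100001 = 97; 97 != 101 -> empty

Answer: yes no yes no yes no no no yes no no no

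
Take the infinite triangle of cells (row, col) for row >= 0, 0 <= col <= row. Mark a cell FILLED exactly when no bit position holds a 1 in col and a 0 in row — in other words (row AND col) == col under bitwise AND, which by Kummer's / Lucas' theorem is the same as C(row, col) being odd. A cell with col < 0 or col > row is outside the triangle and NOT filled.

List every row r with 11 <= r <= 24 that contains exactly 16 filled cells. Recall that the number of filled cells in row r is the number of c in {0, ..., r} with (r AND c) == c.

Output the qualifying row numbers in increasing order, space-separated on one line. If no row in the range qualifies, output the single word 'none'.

Answer: 15 23

Derivation:
Row r has 2^popcount(r) filled cells, so we need popcount(r) = log2(16) = 4.
Scan r = 11..24 and keep those with exactly 4 one-bits:
r=11=1011 popcount=3 -> skip
r=12=1100 popcount=2 -> skip
r=13=1101 popcount=3 -> skip
r=14=1110 popcount=3 -> skip
r=15=1111 popcount=4 -> KEEP
r=16=10000 popcount=1 -> skip
r=17=10001 popcount=2 -> skip
r=18=10010 popcount=2 -> skip
r=19=10011 popcount=3 -> skip
r=20=10100 popcount=2 -> skip
r=21=10101 popcount=3 -> skip
r=22=10110 popcount=3 -> skip
r=23=10111 popcount=4 -> KEEP
r=24=11000 popcount=2 -> skip
Kept rows: 15 23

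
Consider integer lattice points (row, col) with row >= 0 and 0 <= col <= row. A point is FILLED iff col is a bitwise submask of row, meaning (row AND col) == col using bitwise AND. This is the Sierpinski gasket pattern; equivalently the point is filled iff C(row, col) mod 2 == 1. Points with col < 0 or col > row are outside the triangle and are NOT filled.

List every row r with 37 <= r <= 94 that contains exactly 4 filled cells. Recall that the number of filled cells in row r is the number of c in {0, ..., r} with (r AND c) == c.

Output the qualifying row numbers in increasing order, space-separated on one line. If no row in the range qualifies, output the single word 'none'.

Answer: 40 48 65 66 68 72 80

Derivation:
Row r has 2^popcount(r) filled cells, so we need popcount(r) = log2(4) = 2.
Scan r = 37..94 and keep those with exactly 2 one-bits:
r=37=100101 popcount=3 -> skip
r=38=100110 popcount=3 -> skip
r=39=100111 popcount=4 -> skip
r=40=101000 popcount=2 -> KEEP
r=41=101001 popcount=3 -> skip
r=42=101010 popcount=3 -> skip
r=43=101011 popcount=4 -> skip
r=44=101100 popcount=3 -> skip
r=45=101101 popcount=4 -> skip
r=46=101110 popcount=4 -> skip
r=47=101111 popcount=5 -> skip
r=48=110000 popcount=2 -> KEEP
r=49=110001 popcount=3 -> skip
r=50=110010 popcount=3 -> skip
r=51=110011 popcount=4 -> skip
r=52=110100 popcount=3 -> skip
r=53=110101 popcount=4 -> skip
r=54=110110 popcount=4 -> skip
r=55=110111 popcount=5 -> skip
r=56=111000 popcount=3 -> skip
r=57=111001 popcount=4 -> skip
r=58=111010 popcount=4 -> skip
r=59=111011 popcount=5 -> skip
r=60=111100 popcount=4 -> skip
r=61=111101 popcount=5 -> skip
r=62=111110 popcount=5 -> skip
r=63=111111 popcount=6 -> skip
r=64=1000000 popcount=1 -> skip
r=65=1000001 popcount=2 -> KEEP
r=66=1000010 popcount=2 -> KEEP
r=67=1000011 popcount=3 -> skip
r=68=1000100 popcount=2 -> KEEP
r=69=1000101 popcount=3 -> skip
r=70=1000110 popcount=3 -> skip
r=71=1000111 popcount=4 -> skip
r=72=1001000 popcount=2 -> KEEP
r=73=1001001 popcount=3 -> skip
r=74=1001010 popcount=3 -> skip
r=75=1001011 popcount=4 -> skip
r=76=1001100 popcount=3 -> skip
r=77=1001101 popcount=4 -> skip
r=78=1001110 popcount=4 -> skip
r=79=1001111 popcount=5 -> skip
r=80=1010000 popcount=2 -> KEEP
r=81=1010001 popcount=3 -> skip
r=82=1010010 popcount=3 -> skip
r=83=1010011 popcount=4 -> skip
r=84=1010100 popcount=3 -> skip
r=85=1010101 popcount=4 -> skip
r=86=1010110 popcount=4 -> skip
r=87=1010111 popcount=5 -> skip
r=88=1011000 popcount=3 -> skip
r=89=1011001 popcount=4 -> skip
r=90=1011010 popcount=4 -> skip
r=91=1011011 popcount=5 -> skip
r=92=1011100 popcount=4 -> skip
r=93=1011101 popcount=5 -> skip
r=94=1011110 popcount=5 -> skip
Kept rows: 40 48 65 66 68 72 80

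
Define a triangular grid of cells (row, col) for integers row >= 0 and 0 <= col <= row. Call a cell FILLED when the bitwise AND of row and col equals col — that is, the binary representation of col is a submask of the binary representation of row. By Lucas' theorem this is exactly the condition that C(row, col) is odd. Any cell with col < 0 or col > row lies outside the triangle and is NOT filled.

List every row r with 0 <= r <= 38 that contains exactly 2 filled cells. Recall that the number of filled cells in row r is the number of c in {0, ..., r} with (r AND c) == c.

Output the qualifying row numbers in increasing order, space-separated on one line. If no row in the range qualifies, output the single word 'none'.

Row r has 2^popcount(r) filled cells, so we need popcount(r) = log2(2) = 1.
Scan r = 0..38 and keep those with exactly 1 one-bits:
r=0=0 popcount=0 -> skip
r=1=1 popcount=1 -> KEEP
r=2=10 popcount=1 -> KEEP
r=3=11 popcount=2 -> skip
r=4=100 popcount=1 -> KEEP
r=5=101 popcount=2 -> skip
r=6=110 popcount=2 -> skip
r=7=111 popcount=3 -> skip
r=8=1000 popcount=1 -> KEEP
r=9=1001 popcount=2 -> skip
r=10=1010 popcount=2 -> skip
r=11=1011 popcount=3 -> skip
r=12=1100 popcount=2 -> skip
r=13=1101 popcount=3 -> skip
r=14=1110 popcount=3 -> skip
r=15=1111 popcount=4 -> skip
r=16=10000 popcount=1 -> KEEP
r=17=10001 popcount=2 -> skip
r=18=10010 popcount=2 -> skip
r=19=10011 popcount=3 -> skip
r=20=10100 popcount=2 -> skip
r=21=10101 popcount=3 -> skip
r=22=10110 popcount=3 -> skip
r=23=10111 popcount=4 -> skip
r=24=11000 popcount=2 -> skip
r=25=11001 popcount=3 -> skip
r=26=11010 popcount=3 -> skip
r=27=11011 popcount=4 -> skip
r=28=11100 popcount=3 -> skip
r=29=11101 popcount=4 -> skip
r=30=11110 popcount=4 -> skip
r=31=11111 popcount=5 -> skip
r=32=100000 popcount=1 -> KEEP
r=33=100001 popcount=2 -> skip
r=34=100010 popcount=2 -> skip
r=35=100011 popcount=3 -> skip
r=36=100100 popcount=2 -> skip
r=37=100101 popcount=3 -> skip
r=38=100110 popcount=3 -> skip
Kept rows: 1 2 4 8 16 32

Answer: 1 2 4 8 16 32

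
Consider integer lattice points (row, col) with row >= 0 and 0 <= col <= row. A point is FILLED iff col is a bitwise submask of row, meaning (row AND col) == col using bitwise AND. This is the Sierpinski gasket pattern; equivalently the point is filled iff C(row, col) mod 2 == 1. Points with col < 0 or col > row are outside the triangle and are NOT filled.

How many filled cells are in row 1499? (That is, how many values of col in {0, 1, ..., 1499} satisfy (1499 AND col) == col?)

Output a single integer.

Answer: 256

Derivation:
1499 in binary = 10111011011
popcount(1499) = number of 1-bits in 10111011011 = 8
A col c satisfies (1499 AND c) == c iff every set bit of c is also set in 1499; each of the 8 set bits of 1499 can independently be on or off in c.
count = 2^8 = 256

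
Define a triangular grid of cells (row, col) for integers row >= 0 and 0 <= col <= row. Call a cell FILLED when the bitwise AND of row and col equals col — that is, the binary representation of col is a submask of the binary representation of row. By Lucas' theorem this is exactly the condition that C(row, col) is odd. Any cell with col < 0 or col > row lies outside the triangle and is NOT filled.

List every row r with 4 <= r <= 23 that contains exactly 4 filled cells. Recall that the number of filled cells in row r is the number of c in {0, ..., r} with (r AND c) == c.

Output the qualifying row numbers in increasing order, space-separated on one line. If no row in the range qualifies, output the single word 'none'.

Answer: 5 6 9 10 12 17 18 20

Derivation:
Row r has 2^popcount(r) filled cells, so we need popcount(r) = log2(4) = 2.
Scan r = 4..23 and keep those with exactly 2 one-bits:
r=4=100 popcount=1 -> skip
r=5=101 popcount=2 -> KEEP
r=6=110 popcount=2 -> KEEP
r=7=111 popcount=3 -> skip
r=8=1000 popcount=1 -> skip
r=9=1001 popcount=2 -> KEEP
r=10=1010 popcount=2 -> KEEP
r=11=1011 popcount=3 -> skip
r=12=1100 popcount=2 -> KEEP
r=13=1101 popcount=3 -> skip
r=14=1110 popcount=3 -> skip
r=15=1111 popcount=4 -> skip
r=16=10000 popcount=1 -> skip
r=17=10001 popcount=2 -> KEEP
r=18=10010 popcount=2 -> KEEP
r=19=10011 popcount=3 -> skip
r=20=10100 popcount=2 -> KEEP
r=21=10101 popcount=3 -> skip
r=22=10110 popcount=3 -> skip
r=23=10111 popcount=4 -> skip
Kept rows: 5 6 9 10 12 17 18 20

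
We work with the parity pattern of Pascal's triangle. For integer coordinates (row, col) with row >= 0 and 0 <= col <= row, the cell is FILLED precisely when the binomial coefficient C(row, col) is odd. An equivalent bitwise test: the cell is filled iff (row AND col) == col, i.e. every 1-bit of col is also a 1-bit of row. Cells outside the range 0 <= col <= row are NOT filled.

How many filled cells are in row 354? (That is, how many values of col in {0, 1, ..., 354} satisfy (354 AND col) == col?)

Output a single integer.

Answer: 16

Derivation:
354 in binary = 101100010
popcount(354) = number of 1-bits in 101100010 = 4
A col c satisfies (354 AND c) == c iff every set bit of c is also set in 354; each of the 4 set bits of 354 can independently be on or off in c.
count = 2^4 = 16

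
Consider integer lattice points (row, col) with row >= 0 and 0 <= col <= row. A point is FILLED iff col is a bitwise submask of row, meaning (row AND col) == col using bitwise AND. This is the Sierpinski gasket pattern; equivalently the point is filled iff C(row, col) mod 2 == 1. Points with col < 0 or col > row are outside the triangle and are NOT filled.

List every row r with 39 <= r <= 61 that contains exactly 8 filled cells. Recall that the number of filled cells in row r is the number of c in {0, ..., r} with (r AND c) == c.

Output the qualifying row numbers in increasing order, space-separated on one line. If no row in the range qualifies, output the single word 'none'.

Answer: 41 42 44 49 50 52 56

Derivation:
Row r has 2^popcount(r) filled cells, so we need popcount(r) = log2(8) = 3.
Scan r = 39..61 and keep those with exactly 3 one-bits:
r=39=100111 popcount=4 -> skip
r=40=101000 popcount=2 -> skip
r=41=101001 popcount=3 -> KEEP
r=42=101010 popcount=3 -> KEEP
r=43=101011 popcount=4 -> skip
r=44=101100 popcount=3 -> KEEP
r=45=101101 popcount=4 -> skip
r=46=101110 popcount=4 -> skip
r=47=101111 popcount=5 -> skip
r=48=110000 popcount=2 -> skip
r=49=110001 popcount=3 -> KEEP
r=50=110010 popcount=3 -> KEEP
r=51=110011 popcount=4 -> skip
r=52=110100 popcount=3 -> KEEP
r=53=110101 popcount=4 -> skip
r=54=110110 popcount=4 -> skip
r=55=110111 popcount=5 -> skip
r=56=111000 popcount=3 -> KEEP
r=57=111001 popcount=4 -> skip
r=58=111010 popcount=4 -> skip
r=59=111011 popcount=5 -> skip
r=60=111100 popcount=4 -> skip
r=61=111101 popcount=5 -> skip
Kept rows: 41 42 44 49 50 52 56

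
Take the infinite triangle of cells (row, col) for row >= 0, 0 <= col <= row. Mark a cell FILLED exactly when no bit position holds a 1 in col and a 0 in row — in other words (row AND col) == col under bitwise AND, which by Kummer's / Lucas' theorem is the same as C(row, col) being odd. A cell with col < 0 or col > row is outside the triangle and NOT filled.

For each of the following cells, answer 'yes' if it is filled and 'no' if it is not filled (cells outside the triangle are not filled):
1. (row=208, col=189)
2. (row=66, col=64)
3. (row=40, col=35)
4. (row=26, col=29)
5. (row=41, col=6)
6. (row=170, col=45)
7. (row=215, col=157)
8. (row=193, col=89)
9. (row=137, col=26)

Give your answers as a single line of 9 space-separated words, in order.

(208,189): row=0b11010000, col=0b10111101, row AND col = 0b10010000 = 144; 144 != 189 -> empty
(66,64): row=0b1000010, col=0b1000000, row AND col = 0b1000000 = 64; 64 == 64 -> filled
(40,35): row=0b101000, col=0b100011, row AND col = 0b100000 = 32; 32 != 35 -> empty
(26,29): col outside [0, 26] -> not filled
(41,6): row=0b101001, col=0b110, row AND col = 0b0 = 0; 0 != 6 -> empty
(170,45): row=0b10101010, col=0b101101, row AND col = 0b101000 = 40; 40 != 45 -> empty
(215,157): row=0b11010111, col=0b10011101, row AND col = 0b10010101 = 149; 149 != 157 -> empty
(193,89): row=0b11000001, col=0b1011001, row AND col = 0b1000001 = 65; 65 != 89 -> empty
(137,26): row=0b10001001, col=0b11010, row AND col = 0b1000 = 8; 8 != 26 -> empty

Answer: no yes no no no no no no no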